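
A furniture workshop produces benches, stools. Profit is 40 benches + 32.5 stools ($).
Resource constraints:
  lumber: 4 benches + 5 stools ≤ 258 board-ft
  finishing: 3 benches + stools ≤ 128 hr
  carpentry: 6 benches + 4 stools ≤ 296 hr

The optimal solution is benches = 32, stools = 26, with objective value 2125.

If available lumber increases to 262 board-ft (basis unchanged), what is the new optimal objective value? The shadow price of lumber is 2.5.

Δb = 4, so new z* = 2125 + (2.5)·(4) = 2125 + 10 = 2135.

2135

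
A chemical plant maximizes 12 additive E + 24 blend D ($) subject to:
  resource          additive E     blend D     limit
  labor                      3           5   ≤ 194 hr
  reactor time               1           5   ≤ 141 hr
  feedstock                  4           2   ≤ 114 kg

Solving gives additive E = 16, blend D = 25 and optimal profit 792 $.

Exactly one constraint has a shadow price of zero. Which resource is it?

labor: 173/194 (slack 21)
reactor time: 141/141 (binding)
feedstock: 114/114 (binding)
By complementary slackness, a constraint with positive slack has shadow price 0 → labor.

labor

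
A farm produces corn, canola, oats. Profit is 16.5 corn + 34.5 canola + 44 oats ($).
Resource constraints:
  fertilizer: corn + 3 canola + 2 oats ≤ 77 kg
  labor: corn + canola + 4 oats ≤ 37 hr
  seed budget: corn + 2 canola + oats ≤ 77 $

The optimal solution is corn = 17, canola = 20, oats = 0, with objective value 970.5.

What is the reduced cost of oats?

Check each constraint at x*: fertilizer 77/77 (tight); labor 37/37 (tight); seed budget 57/77 (slack 20).
Since seed budget is not tight, its dual is 0.
Dual feasibility on the basic columns requires 1·y_fertilizer + 1·y_labor = 16.5, 3·y_fertilizer + 1·y_labor = 34.5.
→ y_fertilizer = 9 and y_labor = 7.5.
Reduced cost of oats: c₃ − yᵀa₃ = 44 − (9·2 + 7.5·4) = 44 − 48 = -4.

-4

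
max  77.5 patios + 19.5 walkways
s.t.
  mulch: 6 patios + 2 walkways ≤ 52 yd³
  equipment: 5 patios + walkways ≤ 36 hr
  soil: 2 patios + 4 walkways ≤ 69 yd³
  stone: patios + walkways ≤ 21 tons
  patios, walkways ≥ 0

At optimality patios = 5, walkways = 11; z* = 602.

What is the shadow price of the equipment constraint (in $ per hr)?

9.5

At the optimum: mulch uses 52 of 52 (binding); equipment uses 36 of 36 (binding); soil uses 54 of 69 (slack = 15); stone uses 16 of 21 (slack = 5).
Since soil, stone are not tight, their duals are 0.
From A_Bᵀ y = c: 6·y_mulch + 5·y_equipment = 77.5; 2·y_mulch + 1·y_equipment = 19.5.
This yields shadow prices y_mulch = 5, y_equipment = 9.5.
Shadow price of equipment = 9.5.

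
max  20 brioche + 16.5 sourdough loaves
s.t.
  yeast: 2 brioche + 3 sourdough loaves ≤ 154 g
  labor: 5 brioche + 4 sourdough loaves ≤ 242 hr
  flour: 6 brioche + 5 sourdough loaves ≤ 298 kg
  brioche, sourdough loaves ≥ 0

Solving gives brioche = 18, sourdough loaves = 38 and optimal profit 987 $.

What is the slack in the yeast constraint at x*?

4

yeast used = 2·18 + 3·38 = 150; slack = 154 − 150 = 4.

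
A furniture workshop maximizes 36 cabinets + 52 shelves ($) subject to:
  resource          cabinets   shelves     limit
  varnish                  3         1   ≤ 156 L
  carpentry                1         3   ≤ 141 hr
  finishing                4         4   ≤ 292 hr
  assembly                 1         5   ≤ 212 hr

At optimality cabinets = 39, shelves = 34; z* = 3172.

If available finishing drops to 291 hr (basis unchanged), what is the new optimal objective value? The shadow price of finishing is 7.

3165

Δb = -1, so new z* = 3172 + (7)·(-1) = 3172 − 7 = 3165.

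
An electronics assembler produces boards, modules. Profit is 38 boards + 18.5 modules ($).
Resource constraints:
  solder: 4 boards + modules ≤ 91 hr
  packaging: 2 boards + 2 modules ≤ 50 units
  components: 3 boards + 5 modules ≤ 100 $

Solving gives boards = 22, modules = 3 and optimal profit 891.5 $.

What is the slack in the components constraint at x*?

19

components used = 3·22 + 5·3 = 81; slack = 100 − 81 = 19.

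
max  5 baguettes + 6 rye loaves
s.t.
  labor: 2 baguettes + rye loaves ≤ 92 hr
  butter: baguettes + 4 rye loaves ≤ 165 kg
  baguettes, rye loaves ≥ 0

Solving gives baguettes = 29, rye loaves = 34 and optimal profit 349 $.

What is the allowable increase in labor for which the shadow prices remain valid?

238

Binding constraints: labor, butter. The basis is B = [[2,1],[1,4]] with det 7.
Per unit increase in labor, x* moves by d = (0.5714, -0.1429).
The basis stays optimal until rye loaves reaches 0; allowable increase = 238 hr.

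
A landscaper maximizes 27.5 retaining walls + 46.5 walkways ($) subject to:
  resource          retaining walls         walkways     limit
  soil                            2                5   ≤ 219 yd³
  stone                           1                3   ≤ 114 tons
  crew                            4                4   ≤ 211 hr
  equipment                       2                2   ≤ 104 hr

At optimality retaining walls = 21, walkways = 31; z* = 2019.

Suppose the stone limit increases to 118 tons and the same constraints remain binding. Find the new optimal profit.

Binding: stone and equipment. Non-binding: soil (22 unused), crew (3 unused).
By complementary slackness, y = 0 for the non-binding constraints.
The binding rows give the dual system: 1·y_stone + 2·y_equipment = 27.5 and 3·y_stone + 2·y_equipment = 46.5.
Solving: y_stone = 9.5, y_equipment = 9.
Δz = y_stone·Δb = 9.5 × (4) = 38, so new z* = 2019 + 38 = 2057.

2057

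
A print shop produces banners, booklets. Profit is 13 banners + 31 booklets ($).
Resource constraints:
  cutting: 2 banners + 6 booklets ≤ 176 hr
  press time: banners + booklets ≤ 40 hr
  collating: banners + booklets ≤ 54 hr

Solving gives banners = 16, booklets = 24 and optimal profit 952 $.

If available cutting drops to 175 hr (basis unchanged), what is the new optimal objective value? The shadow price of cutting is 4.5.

947.5

Δb = -1, so new z* = 952 + (4.5)·(-1) = 952 − 4.5 = 947.5.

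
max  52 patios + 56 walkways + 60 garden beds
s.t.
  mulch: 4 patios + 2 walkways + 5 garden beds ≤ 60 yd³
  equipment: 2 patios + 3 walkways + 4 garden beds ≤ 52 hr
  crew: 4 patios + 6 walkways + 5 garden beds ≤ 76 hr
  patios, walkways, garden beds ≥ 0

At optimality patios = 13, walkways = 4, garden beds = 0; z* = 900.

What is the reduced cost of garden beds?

-5

Check each constraint at x*: mulch 60/60 (tight); equipment 38/52 (slack 14); crew 76/76 (tight).
By complementary slackness, y = 0 for the non-binding constraint.
The binding rows give the dual system: 4·y_mulch + 4·y_crew = 52 and 2·y_mulch + 6·y_crew = 56.
This yields shadow prices y_mulch = 5.5, y_crew = 7.5.
Reduced cost of garden beds: c₃ − yᵀa₃ = 60 − (5.5·5 + 7.5·5) = 60 − 65 = -5.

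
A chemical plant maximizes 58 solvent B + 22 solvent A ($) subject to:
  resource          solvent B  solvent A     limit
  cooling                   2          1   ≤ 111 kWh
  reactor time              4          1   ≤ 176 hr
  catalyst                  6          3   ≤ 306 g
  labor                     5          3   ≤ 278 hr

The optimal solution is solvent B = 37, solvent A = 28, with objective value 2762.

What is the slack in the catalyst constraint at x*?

0

catalyst used = 6·37 + 3·28 = 306; slack = 306 − 306 = 0.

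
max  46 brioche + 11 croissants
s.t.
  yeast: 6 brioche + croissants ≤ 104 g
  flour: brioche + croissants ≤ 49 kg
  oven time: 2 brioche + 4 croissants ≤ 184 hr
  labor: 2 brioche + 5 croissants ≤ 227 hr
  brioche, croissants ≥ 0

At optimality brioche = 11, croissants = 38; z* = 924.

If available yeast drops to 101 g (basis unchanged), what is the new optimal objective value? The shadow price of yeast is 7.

903

Δb = -3, so new z* = 924 + (7)·(-3) = 924 − 21 = 903.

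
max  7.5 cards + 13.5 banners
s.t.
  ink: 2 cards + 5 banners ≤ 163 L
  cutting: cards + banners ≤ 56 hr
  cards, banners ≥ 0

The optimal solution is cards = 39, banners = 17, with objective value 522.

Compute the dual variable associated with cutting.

At the optimum: ink uses 163 of 163 (binding); cutting uses 56 of 56 (binding).
From A_Bᵀ y = c: 2·y_ink + 1·y_cutting = 7.5; 5·y_ink + 1·y_cutting = 13.5.
This yields shadow prices y_ink = 2, y_cutting = 3.5.
Shadow price of cutting = 3.5.

3.5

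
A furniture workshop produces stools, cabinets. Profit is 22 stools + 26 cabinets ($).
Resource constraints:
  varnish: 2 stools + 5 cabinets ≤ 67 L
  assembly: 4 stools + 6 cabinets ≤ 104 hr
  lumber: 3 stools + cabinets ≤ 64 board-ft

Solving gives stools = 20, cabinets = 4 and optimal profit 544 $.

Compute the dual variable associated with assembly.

4

At the optimum: varnish uses 60 of 67 (slack = 7); assembly uses 104 of 104 (binding); lumber uses 64 of 64 (binding).
By complementary slackness, y = 0 for the non-binding constraint.
The binding rows give the dual system: 4·y_assembly + 3·y_lumber = 22 and 6·y_assembly + 1·y_lumber = 26.
This yields shadow prices y_assembly = 4, y_lumber = 2.
Shadow price of assembly = 4.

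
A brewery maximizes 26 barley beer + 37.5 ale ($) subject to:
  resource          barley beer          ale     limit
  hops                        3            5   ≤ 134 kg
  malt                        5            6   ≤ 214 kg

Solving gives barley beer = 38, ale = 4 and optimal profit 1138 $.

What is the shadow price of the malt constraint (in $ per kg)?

2.5

Check each constraint at x*: hops 134/134 (tight); malt 214/214 (tight).
Dual feasibility on the basic columns requires 3·y_hops + 5·y_malt = 26, 5·y_hops + 6·y_malt = 37.5.
→ y_hops = 4.5 and y_malt = 2.5.
Shadow price of malt = 2.5.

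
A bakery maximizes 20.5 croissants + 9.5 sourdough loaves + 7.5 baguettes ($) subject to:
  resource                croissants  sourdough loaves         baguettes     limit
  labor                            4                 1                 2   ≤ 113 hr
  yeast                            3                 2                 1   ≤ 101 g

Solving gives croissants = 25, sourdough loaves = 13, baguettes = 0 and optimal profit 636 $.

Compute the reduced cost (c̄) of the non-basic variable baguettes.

At the optimum: labor uses 113 of 113 (binding); yeast uses 101 of 101 (binding).
The binding rows give the dual system: 4·y_labor + 3·y_yeast = 20.5 and 1·y_labor + 2·y_yeast = 9.5.
Solving: y_labor = 2.5, y_yeast = 3.5.
Reduced cost of baguettes: c₃ − yᵀa₃ = 7.5 − (2.5·2 + 3.5·1) = 7.5 − 8.5 = -1.

-1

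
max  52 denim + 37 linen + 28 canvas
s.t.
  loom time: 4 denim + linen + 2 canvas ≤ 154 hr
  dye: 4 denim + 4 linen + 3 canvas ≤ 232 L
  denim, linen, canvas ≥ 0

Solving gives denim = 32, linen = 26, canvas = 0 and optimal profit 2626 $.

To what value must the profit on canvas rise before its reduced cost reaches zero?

At the optimum: loom time uses 154 of 154 (binding); dye uses 232 of 232 (binding).
The binding rows give the dual system: 4·y_loom time + 4·y_dye = 52 and 1·y_loom time + 4·y_dye = 37.
Solving: y_loom time = 5, y_dye = 8.
canvas enters the basis when its profit ≥ yᵀa₃ = 5·2 + 8·3 = 34.

34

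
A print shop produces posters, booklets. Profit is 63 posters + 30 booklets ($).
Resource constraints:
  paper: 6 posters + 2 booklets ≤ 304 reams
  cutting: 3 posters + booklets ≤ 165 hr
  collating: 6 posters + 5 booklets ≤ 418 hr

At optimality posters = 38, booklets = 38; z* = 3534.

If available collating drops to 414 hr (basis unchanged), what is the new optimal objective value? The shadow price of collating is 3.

Δb = -4, so new z* = 3534 + (3)·(-4) = 3534 − 12 = 3522.

3522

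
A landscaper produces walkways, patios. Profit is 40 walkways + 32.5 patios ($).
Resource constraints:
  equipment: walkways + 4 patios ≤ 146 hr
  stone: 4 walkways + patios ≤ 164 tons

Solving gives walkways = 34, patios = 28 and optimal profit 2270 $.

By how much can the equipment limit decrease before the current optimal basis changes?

Binding constraints: equipment, stone. The basis is B = [[1,4],[4,1]] with det -15.
Per unit decrease in equipment, x* moves by d = (0.0667, -0.2667).
The basis stays optimal until patios reaches 0; allowable decrease = 105 hr.

105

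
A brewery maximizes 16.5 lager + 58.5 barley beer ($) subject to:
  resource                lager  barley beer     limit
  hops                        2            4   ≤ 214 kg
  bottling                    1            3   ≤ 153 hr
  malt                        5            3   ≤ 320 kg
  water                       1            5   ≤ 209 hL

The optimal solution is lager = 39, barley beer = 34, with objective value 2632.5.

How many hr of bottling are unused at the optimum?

12

bottling used = 1·39 + 3·34 = 141; slack = 153 − 141 = 12.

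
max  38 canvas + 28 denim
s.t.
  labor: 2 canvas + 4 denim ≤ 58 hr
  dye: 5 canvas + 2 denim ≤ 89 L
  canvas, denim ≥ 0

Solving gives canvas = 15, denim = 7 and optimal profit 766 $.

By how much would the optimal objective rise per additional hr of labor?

4

At the optimum: labor uses 58 of 58 (binding); dye uses 89 of 89 (binding).
From A_Bᵀ y = c: 2·y_labor + 5·y_dye = 38; 4·y_labor + 2·y_dye = 28.
→ y_labor = 4 and y_dye = 6.
Shadow price of labor = 4.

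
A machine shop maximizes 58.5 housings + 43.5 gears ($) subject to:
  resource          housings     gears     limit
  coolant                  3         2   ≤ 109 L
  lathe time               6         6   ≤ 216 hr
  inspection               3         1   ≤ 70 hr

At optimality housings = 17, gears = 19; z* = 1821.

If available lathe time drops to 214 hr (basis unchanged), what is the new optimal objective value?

Binding: lathe time and inspection. Non-binding: coolant (20 unused).
Slack constraints have shadow price 0 (complementary slackness).
From A_Bᵀ y = c: 6·y_lathe time + 3·y_inspection = 58.5; 6·y_lathe time + 1·y_inspection = 43.5.
→ y_lathe time = 6 and y_inspection = 7.5.
Δz = y_lathe time·Δb = 6 × (-2) = -12, so new z* = 1821 − 12 = 1809.

1809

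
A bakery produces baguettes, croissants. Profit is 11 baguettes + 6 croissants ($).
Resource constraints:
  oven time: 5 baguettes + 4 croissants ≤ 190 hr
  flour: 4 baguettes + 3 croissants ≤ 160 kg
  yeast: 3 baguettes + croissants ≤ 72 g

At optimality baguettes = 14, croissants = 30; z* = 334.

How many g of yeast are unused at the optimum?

yeast used = 3·14 + 1·30 = 72; slack = 72 − 72 = 0.

0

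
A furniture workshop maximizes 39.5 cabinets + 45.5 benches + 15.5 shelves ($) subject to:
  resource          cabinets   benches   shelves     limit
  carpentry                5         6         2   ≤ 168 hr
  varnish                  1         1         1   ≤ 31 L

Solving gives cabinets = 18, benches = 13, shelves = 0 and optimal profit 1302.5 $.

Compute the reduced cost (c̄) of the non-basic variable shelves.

-6

Check each constraint at x*: carpentry 168/168 (tight); varnish 31/31 (tight).
From A_Bᵀ y = c: 5·y_carpentry + 1·y_varnish = 39.5; 6·y_carpentry + 1·y_varnish = 45.5.
→ y_carpentry = 6 and y_varnish = 9.5.
Reduced cost of shelves: c₃ − yᵀa₃ = 15.5 − (6·2 + 9.5·1) = 15.5 − 21.5 = -6.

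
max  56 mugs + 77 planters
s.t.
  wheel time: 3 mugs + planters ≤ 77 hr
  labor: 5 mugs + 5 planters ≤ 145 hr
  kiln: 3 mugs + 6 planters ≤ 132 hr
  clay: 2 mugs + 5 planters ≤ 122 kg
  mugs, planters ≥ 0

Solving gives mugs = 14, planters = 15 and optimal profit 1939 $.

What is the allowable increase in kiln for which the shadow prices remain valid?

Binding constraints: labor, kiln. The basis is B = [[5,5],[3,6]] with det 15.
Per unit increase in kiln, x* moves by d = (-0.3333, 0.3333).
The basis stays optimal until clay becomes binding; allowable increase = 19 hr.

19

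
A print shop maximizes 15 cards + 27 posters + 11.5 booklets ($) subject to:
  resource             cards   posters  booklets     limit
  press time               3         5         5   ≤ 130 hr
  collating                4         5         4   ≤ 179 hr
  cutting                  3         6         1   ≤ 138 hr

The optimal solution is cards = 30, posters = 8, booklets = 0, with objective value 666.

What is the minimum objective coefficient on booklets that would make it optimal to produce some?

Binding: press time and cutting. Non-binding: collating (19 unused).
By complementary slackness, y = 0 for the non-binding constraint.
From A_Bᵀ y = c: 3·y_press time + 3·y_cutting = 15; 5·y_press time + 6·y_cutting = 27.
Solving: y_press time = 3, y_cutting = 2.
booklets enters the basis when its profit ≥ yᵀa₃ = 3·5 + 2·1 = 17.

17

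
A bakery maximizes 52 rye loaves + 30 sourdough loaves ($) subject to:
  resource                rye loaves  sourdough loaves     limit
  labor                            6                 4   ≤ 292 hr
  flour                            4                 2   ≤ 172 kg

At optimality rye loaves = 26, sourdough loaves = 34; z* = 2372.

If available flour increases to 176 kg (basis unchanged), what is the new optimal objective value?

2400

Check each constraint at x*: labor 292/292 (tight); flour 172/172 (tight).
From A_Bᵀ y = c: 6·y_labor + 4·y_flour = 52; 4·y_labor + 2·y_flour = 30.
→ y_labor = 4 and y_flour = 7.
Δz = y_flour·Δb = 7 × (4) = 28, so new z* = 2372 + 28 = 2400.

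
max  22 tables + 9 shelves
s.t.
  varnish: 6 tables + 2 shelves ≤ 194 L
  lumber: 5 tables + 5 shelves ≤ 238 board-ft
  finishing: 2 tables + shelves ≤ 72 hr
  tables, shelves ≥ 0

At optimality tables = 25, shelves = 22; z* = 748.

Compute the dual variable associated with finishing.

5

Check each constraint at x*: varnish 194/194 (tight); lumber 235/238 (slack 3); finishing 72/72 (tight).
Slack constraints have shadow price 0 (complementary slackness).
Dual feasibility on the basic columns requires 6·y_varnish + 2·y_finishing = 22, 2·y_varnish + 1·y_finishing = 9.
→ y_varnish = 2 and y_finishing = 5.
Shadow price of finishing = 5.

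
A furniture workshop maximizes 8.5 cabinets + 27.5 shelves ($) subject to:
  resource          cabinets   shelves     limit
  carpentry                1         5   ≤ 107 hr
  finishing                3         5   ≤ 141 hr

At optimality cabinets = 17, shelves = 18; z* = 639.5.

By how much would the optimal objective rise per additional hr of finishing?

Check each constraint at x*: carpentry 107/107 (tight); finishing 141/141 (tight).
From A_Bᵀ y = c: 1·y_carpentry + 3·y_finishing = 8.5; 5·y_carpentry + 5·y_finishing = 27.5.
This yields shadow prices y_carpentry = 4, y_finishing = 1.5.
Shadow price of finishing = 1.5.

1.5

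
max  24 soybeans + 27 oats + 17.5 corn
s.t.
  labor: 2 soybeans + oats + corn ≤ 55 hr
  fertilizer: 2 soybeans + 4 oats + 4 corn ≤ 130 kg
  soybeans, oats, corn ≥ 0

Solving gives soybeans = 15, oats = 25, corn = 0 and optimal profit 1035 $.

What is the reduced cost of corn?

Check each constraint at x*: labor 55/55 (tight); fertilizer 130/130 (tight).
From A_Bᵀ y = c: 2·y_labor + 2·y_fertilizer = 24; 1·y_labor + 4·y_fertilizer = 27.
→ y_labor = 7 and y_fertilizer = 5.
Reduced cost of corn: c₃ − yᵀa₃ = 17.5 − (7·1 + 5·4) = 17.5 − 27 = -9.5.

-9.5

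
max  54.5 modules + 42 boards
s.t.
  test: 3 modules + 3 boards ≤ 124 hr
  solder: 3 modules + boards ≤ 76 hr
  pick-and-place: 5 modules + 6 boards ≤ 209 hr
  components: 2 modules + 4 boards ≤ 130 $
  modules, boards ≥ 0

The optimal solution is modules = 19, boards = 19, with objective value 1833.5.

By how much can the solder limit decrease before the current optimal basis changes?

26

Binding constraints: solder, pick-and-place. The basis is B = [[3,1],[5,6]] with det 13.
Per unit decrease in solder, x* moves by d = (-0.4615, 0.3846).
The basis stays optimal until components becomes binding; allowable decrease = 26 hr.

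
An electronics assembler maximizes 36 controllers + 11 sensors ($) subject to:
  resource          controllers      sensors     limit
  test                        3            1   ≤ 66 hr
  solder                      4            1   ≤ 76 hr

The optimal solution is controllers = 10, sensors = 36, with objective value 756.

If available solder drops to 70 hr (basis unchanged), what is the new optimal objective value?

738

Check each constraint at x*: test 66/66 (tight); solder 76/76 (tight).
Dual feasibility on the basic columns requires 3·y_test + 4·y_solder = 36, 1·y_test + 1·y_solder = 11.
This yields shadow prices y_test = 8, y_solder = 3.
Δz = y_solder·Δb = 3 × (-6) = -18, so new z* = 756 − 18 = 738.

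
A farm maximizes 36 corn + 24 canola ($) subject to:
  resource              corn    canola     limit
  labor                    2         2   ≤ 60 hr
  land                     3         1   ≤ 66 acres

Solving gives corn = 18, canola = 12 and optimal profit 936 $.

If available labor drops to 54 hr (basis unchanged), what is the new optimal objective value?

882

Check each constraint at x*: labor 60/60 (tight); land 66/66 (tight).
The binding rows give the dual system: 2·y_labor + 3·y_land = 36 and 2·y_labor + 1·y_land = 24.
→ y_labor = 9 and y_land = 6.
Δz = y_labor·Δb = 9 × (-6) = -54, so new z* = 936 − 54 = 882.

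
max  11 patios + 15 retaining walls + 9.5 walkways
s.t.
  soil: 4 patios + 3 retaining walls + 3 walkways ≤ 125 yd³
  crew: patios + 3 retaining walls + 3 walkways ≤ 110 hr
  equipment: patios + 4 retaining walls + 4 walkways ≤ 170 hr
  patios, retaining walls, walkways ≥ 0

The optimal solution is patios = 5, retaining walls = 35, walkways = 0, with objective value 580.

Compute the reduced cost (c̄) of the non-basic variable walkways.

-5.5

At the optimum: soil uses 125 of 125 (binding); crew uses 110 of 110 (binding); equipment uses 145 of 170 (slack = 25).
Slack constraints have shadow price 0 (complementary slackness).
The binding rows give the dual system: 4·y_soil + 1·y_crew = 11 and 3·y_soil + 3·y_crew = 15.
This yields shadow prices y_soil = 2, y_crew = 3.
Reduced cost of walkways: c₃ − yᵀa₃ = 9.5 − (2·3 + 3·3) = 9.5 − 15 = -5.5.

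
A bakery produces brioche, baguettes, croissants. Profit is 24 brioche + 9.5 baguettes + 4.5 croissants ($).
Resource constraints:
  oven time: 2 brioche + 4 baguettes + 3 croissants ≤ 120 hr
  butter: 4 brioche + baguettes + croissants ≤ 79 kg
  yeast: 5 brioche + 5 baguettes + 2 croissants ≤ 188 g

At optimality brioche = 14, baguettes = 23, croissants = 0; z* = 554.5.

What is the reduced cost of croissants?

-4

Binding: oven time and butter. Non-binding: yeast (3 unused).
By complementary slackness, y = 0 for the non-binding constraint.
From A_Bᵀ y = c: 2·y_oven time + 4·y_butter = 24; 4·y_oven time + 1·y_butter = 9.5.
This yields shadow prices y_oven time = 1, y_butter = 5.5.
Reduced cost of croissants: c₃ − yᵀa₃ = 4.5 − (1·3 + 5.5·1) = 4.5 − 8.5 = -4.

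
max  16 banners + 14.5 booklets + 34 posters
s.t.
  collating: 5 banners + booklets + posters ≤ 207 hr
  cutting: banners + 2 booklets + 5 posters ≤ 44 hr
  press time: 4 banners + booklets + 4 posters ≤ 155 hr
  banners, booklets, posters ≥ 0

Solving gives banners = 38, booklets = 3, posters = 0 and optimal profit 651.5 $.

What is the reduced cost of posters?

-6

At the optimum: collating uses 193 of 207 (slack = 14); cutting uses 44 of 44 (binding); press time uses 155 of 155 (binding).
Slack constraints have shadow price 0 (complementary slackness).
From A_Bᵀ y = c: 1·y_cutting + 4·y_press time = 16; 2·y_cutting + 1·y_press time = 14.5.
This yields shadow prices y_cutting = 6, y_press time = 2.5.
Reduced cost of posters: c₃ − yᵀa₃ = 34 − (6·5 + 2.5·4) = 34 − 40 = -6.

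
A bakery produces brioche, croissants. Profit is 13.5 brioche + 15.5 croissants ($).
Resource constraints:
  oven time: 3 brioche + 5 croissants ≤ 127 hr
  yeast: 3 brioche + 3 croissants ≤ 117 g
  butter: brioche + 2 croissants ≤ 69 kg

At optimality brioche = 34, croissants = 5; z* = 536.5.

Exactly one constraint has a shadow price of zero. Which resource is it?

butter

oven time: 127/127 (binding)
yeast: 117/117 (binding)
butter: 44/69 (slack 25)
By complementary slackness, a constraint with positive slack has shadow price 0 → butter.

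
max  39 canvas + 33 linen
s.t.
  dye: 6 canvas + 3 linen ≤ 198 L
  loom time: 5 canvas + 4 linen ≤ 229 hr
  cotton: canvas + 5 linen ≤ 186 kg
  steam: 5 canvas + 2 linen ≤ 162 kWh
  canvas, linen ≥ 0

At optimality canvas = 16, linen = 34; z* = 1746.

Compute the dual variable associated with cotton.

3

Check each constraint at x*: dye 198/198 (tight); loom time 216/229 (slack 13); cotton 186/186 (tight); steam 148/162 (slack 14).
Since loom time, steam are not tight, their duals are 0.
Dual feasibility on the basic columns requires 6·y_dye + 1·y_cotton = 39, 3·y_dye + 5·y_cotton = 33.
Solving: y_dye = 6, y_cotton = 3.
Shadow price of cotton = 3.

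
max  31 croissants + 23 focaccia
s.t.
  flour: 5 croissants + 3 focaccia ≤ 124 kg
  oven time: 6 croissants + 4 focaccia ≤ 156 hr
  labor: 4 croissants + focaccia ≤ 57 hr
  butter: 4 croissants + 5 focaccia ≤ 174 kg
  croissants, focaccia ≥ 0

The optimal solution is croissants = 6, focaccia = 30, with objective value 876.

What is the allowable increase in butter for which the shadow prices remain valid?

Binding constraints: oven time, butter. The basis is B = [[6,4],[4,5]] with det 14.
Per unit increase in butter, x* moves by d = (-0.2857, 0.4286).
The basis stays optimal until croissants reaches 0; allowable increase = 21 kg.

21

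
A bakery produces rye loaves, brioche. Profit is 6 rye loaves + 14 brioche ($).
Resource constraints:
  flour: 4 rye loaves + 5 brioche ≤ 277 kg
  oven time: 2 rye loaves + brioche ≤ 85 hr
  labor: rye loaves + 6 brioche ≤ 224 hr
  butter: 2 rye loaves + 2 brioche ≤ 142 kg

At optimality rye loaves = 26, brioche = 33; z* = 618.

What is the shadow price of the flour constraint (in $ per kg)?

Binding: oven time and labor. Non-binding: flour (8 unused), butter (24 unused).
By complementary slackness, y = 0 for the non-binding constraints.
The binding rows give the dual system: 2·y_oven time + 1·y_labor = 6 and 1·y_oven time + 6·y_labor = 14.
Solving: y_oven time = 2, y_labor = 2.
Shadow price of flour = 0.

0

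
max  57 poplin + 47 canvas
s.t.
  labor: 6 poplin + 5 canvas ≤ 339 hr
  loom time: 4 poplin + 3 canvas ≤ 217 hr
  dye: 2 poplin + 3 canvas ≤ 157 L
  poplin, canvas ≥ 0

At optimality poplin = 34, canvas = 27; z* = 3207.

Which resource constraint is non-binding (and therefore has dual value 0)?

labor: 339/339 (binding)
loom time: 217/217 (binding)
dye: 149/157 (slack 8)
By complementary slackness, a constraint with positive slack has shadow price 0 → dye.

dye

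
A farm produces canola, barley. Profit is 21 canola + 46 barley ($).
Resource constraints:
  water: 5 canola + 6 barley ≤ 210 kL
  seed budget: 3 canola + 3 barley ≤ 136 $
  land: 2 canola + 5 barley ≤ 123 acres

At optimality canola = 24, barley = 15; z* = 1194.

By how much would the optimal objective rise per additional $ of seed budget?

Binding: water and land. Non-binding: seed budget (19 unused).
Since seed budget is not tight, its dual is 0.
From A_Bᵀ y = c: 5·y_water + 2·y_land = 21; 6·y_water + 5·y_land = 46.
Solving: y_water = 1, y_land = 8.
Shadow price of seed budget = 0.

0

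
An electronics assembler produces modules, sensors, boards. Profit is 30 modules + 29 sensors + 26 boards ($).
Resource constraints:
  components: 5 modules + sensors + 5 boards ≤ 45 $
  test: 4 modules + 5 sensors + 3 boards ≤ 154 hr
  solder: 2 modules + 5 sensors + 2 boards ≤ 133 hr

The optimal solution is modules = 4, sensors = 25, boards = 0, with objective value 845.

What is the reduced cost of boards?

-4

At the optimum: components uses 45 of 45 (binding); test uses 141 of 154 (slack = 13); solder uses 133 of 133 (binding).
Since test is not tight, its dual is 0.
The binding rows give the dual system: 5·y_components + 2·y_solder = 30 and 1·y_components + 5·y_solder = 29.
Solving: y_components = 4, y_solder = 5.
Reduced cost of boards: c₃ − yᵀa₃ = 26 − (4·5 + 5·2) = 26 − 30 = -4.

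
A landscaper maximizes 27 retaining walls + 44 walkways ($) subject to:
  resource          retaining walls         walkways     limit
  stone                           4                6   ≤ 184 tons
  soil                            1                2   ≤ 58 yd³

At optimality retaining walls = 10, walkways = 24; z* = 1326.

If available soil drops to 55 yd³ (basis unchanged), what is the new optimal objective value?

1305

Both stone and soil are binding at x*.
The binding rows give the dual system: 4·y_stone + 1·y_soil = 27 and 6·y_stone + 2·y_soil = 44.
→ y_stone = 5 and y_soil = 7.
Δz = y_soil·Δb = 7 × (-3) = -21, so new z* = 1326 − 21 = 1305.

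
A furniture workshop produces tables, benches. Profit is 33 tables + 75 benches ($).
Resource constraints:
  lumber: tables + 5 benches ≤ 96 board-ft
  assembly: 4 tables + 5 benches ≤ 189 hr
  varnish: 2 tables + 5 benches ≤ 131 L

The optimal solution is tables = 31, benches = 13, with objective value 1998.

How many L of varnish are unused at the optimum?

4

varnish used = 2·31 + 5·13 = 127; slack = 131 − 127 = 4.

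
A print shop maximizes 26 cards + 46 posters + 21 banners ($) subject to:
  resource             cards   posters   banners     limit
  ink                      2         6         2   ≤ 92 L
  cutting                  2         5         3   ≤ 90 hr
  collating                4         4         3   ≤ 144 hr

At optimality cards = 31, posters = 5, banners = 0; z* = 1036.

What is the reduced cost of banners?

At the optimum: ink uses 92 of 92 (binding); cutting uses 87 of 90 (slack = 3); collating uses 144 of 144 (binding).
Since cutting is not tight, its dual is 0.
The binding rows give the dual system: 2·y_ink + 4·y_collating = 26 and 6·y_ink + 4·y_collating = 46.
→ y_ink = 5 and y_collating = 4.
Reduced cost of banners: c₃ − yᵀa₃ = 21 − (5·2 + 4·3) = 21 − 22 = -1.

-1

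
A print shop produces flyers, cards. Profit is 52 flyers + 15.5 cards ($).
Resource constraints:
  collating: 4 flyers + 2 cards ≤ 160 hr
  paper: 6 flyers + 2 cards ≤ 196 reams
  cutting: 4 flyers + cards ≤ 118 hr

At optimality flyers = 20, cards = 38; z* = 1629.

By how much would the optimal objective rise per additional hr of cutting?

Binding: paper and cutting. Non-binding: collating (4 unused).
By complementary slackness, y = 0 for the non-binding constraint.
The binding rows give the dual system: 6·y_paper + 4·y_cutting = 52 and 2·y_paper + 1·y_cutting = 15.5.
→ y_paper = 5 and y_cutting = 5.5.
Shadow price of cutting = 5.5.

5.5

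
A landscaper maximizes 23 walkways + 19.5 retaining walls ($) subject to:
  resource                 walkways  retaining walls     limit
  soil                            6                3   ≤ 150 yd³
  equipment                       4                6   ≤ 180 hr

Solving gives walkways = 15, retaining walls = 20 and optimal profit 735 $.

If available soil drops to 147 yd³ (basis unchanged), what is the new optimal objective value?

727.5

Both soil and equipment are binding at x*.
From A_Bᵀ y = c: 6·y_soil + 4·y_equipment = 23; 3·y_soil + 6·y_equipment = 19.5.
Solving: y_soil = 2.5, y_equipment = 2.
Δz = y_soil·Δb = 2.5 × (-3) = -7.5, so new z* = 735 − 7.5 = 727.5.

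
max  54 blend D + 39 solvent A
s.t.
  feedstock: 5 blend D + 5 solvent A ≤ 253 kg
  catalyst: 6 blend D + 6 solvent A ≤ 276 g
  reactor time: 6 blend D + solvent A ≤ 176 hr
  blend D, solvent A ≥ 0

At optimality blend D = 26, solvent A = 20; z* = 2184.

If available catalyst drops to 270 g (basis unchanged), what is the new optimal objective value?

Binding: catalyst and reactor time. Non-binding: feedstock (23 unused).
By complementary slackness, y = 0 for the non-binding constraint.
From A_Bᵀ y = c: 6·y_catalyst + 6·y_reactor time = 54; 6·y_catalyst + 1·y_reactor time = 39.
This yields shadow prices y_catalyst = 6, y_reactor time = 3.
Δz = y_catalyst·Δb = 6 × (-6) = -36, so new z* = 2184 − 36 = 2148.

2148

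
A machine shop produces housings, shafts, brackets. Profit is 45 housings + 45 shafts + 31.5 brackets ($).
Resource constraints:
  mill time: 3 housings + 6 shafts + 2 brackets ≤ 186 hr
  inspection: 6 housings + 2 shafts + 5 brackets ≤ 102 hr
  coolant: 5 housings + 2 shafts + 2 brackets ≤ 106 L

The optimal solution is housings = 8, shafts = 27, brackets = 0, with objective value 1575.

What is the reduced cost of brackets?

-3

At the optimum: mill time uses 186 of 186 (binding); inspection uses 102 of 102 (binding); coolant uses 94 of 106 (slack = 12).
Since coolant is not tight, its dual is 0.
Dual feasibility on the basic columns requires 3·y_mill time + 6·y_inspection = 45, 6·y_mill time + 2·y_inspection = 45.
Solving: y_mill time = 6, y_inspection = 4.5.
Reduced cost of brackets: c₃ − yᵀa₃ = 31.5 − (6·2 + 4.5·5) = 31.5 − 34.5 = -3.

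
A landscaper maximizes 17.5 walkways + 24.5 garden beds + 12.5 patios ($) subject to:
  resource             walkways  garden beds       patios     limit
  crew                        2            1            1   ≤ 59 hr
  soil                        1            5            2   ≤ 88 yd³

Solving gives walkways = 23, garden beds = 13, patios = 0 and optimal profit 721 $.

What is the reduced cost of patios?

-1.5

At the optimum: crew uses 59 of 59 (binding); soil uses 88 of 88 (binding).
From A_Bᵀ y = c: 2·y_crew + 1·y_soil = 17.5; 1·y_crew + 5·y_soil = 24.5.
→ y_crew = 7 and y_soil = 3.5.
Reduced cost of patios: c₃ − yᵀa₃ = 12.5 − (7·1 + 3.5·2) = 12.5 − 14 = -1.5.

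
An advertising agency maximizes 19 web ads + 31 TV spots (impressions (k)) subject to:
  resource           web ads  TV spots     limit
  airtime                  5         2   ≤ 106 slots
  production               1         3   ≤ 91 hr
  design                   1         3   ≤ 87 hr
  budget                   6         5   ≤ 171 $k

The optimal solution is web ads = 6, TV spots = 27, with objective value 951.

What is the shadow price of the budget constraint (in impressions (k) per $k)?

At the optimum: airtime uses 84 of 106 (slack = 22); production uses 87 of 91 (slack = 4); design uses 87 of 87 (binding); budget uses 171 of 171 (binding).
Slack constraints have shadow price 0 (complementary slackness).
From A_Bᵀ y = c: 1·y_design + 6·y_budget = 19; 3·y_design + 5·y_budget = 31.
→ y_design = 7 and y_budget = 2.
Shadow price of budget = 2.

2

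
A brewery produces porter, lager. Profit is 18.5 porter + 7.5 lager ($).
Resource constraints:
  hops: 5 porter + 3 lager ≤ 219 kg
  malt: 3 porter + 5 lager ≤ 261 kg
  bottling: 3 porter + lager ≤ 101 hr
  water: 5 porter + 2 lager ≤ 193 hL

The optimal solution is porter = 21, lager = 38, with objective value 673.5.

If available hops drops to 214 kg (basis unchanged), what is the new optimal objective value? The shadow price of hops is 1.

668.5

Δb = -5, so new z* = 673.5 + (1)·(-5) = 673.5 − 5 = 668.5.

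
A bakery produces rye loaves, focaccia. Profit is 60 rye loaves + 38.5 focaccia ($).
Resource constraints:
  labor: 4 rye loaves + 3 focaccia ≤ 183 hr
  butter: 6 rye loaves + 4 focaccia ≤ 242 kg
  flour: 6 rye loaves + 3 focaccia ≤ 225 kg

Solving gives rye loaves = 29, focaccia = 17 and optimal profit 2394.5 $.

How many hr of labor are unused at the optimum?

labor used = 4·29 + 3·17 = 167; slack = 183 − 167 = 16.

16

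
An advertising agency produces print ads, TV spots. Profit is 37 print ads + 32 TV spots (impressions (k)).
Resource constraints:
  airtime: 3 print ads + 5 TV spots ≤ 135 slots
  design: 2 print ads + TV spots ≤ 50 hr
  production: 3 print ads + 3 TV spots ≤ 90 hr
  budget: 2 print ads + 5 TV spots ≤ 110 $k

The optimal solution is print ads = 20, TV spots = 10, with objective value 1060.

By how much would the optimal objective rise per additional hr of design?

5

At the optimum: airtime uses 110 of 135 (slack = 25); design uses 50 of 50 (binding); production uses 90 of 90 (binding); budget uses 90 of 110 (slack = 20).
By complementary slackness, y = 0 for the non-binding constraints.
From A_Bᵀ y = c: 2·y_design + 3·y_production = 37; 1·y_design + 3·y_production = 32.
→ y_design = 5 and y_production = 9.
Shadow price of design = 5.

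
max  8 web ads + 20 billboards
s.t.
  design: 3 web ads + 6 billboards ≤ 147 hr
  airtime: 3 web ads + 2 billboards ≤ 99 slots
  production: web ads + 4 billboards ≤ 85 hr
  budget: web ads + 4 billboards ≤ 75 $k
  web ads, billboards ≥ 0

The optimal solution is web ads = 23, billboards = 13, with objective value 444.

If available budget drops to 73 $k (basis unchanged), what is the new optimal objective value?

440

Check each constraint at x*: design 147/147 (tight); airtime 95/99 (slack 4); production 75/85 (slack 10); budget 75/75 (tight).
Slack constraints have shadow price 0 (complementary slackness).
The binding rows give the dual system: 3·y_design + 1·y_budget = 8 and 6·y_design + 4·y_budget = 20.
This yields shadow prices y_design = 2, y_budget = 2.
Δz = y_budget·Δb = 2 × (-2) = -4, so new z* = 444 − 4 = 440.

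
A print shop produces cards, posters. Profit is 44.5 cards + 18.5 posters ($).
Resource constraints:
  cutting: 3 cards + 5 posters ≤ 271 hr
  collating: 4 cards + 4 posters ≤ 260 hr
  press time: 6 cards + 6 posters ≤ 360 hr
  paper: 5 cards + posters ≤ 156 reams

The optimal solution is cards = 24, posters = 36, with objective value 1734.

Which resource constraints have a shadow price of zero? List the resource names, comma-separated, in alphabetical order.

collating, cutting

cutting: 252/271 (slack 19)
collating: 240/260 (slack 20)
press time: 360/360 (binding)
paper: 156/156 (binding)
By complementary slackness, a constraint with positive slack has shadow price 0 → collating, cutting.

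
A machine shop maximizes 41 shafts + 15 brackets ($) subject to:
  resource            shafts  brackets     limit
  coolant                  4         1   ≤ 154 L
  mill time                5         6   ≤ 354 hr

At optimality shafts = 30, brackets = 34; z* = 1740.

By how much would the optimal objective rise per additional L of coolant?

9

At the optimum: coolant uses 154 of 154 (binding); mill time uses 354 of 354 (binding).
From A_Bᵀ y = c: 4·y_coolant + 5·y_mill time = 41; 1·y_coolant + 6·y_mill time = 15.
→ y_coolant = 9 and y_mill time = 1.
Shadow price of coolant = 9.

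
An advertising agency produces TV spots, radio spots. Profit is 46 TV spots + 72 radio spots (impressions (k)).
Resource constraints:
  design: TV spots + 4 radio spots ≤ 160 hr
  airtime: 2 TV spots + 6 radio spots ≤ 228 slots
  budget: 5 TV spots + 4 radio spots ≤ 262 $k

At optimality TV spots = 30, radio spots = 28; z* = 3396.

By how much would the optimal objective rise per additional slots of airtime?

8

At the optimum: design uses 142 of 160 (slack = 18); airtime uses 228 of 228 (binding); budget uses 262 of 262 (binding).
Since design is not tight, its dual is 0.
The binding rows give the dual system: 2·y_airtime + 5·y_budget = 46 and 6·y_airtime + 4·y_budget = 72.
→ y_airtime = 8 and y_budget = 6.
Shadow price of airtime = 8.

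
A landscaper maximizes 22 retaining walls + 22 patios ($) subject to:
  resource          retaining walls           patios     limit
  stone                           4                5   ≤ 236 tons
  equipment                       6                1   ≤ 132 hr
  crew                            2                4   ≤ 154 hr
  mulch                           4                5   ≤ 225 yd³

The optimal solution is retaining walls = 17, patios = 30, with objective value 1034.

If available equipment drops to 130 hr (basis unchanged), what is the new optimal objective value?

1030

Binding: equipment and crew. Non-binding: stone (18 unused), mulch (7 unused).
By complementary slackness, y = 0 for the non-binding constraints.
The binding rows give the dual system: 6·y_equipment + 2·y_crew = 22 and 1·y_equipment + 4·y_crew = 22.
→ y_equipment = 2 and y_crew = 5.
Δz = y_equipment·Δb = 2 × (-2) = -4, so new z* = 1034 − 4 = 1030.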